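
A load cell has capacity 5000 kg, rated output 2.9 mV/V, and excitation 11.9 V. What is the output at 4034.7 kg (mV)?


Vout = rated_output * Vex * (load / capacity).
Vout = 2.9 * 11.9 * (4034.7 / 5000)
Vout = 2.9 * 11.9 * 0.80694
Vout = 27.847 mV

27.847 mV


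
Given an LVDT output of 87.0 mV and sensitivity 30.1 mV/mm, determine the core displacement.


Displacement = Vout / sensitivity.
d = 87.0 / 30.1
d = 2.89 mm

2.89 mm


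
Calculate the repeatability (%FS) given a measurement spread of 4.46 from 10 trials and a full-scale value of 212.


Repeatability = (spread / full scale) * 100%.
R = (4.46 / 212) * 100
R = 2.104 %FS

2.104 %FS


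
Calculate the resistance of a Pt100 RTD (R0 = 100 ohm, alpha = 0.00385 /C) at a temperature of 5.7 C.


The RTD equation: Rt = R0 * (1 + alpha * T).
Rt = 100 * (1 + 0.00385 * 5.7)
Rt = 100 * (1 + 0.021945)
Rt = 100 * 1.021945
Rt = 102.195 ohm

102.195 ohm


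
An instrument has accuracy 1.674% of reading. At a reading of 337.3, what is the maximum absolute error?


Absolute error = (accuracy% / 100) * reading.
Error = (1.674 / 100) * 337.3
Error = 0.01674 * 337.3
Error = 5.6464

5.6464


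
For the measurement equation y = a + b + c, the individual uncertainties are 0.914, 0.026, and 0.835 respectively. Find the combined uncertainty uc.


For a sum of independent quantities, uc = sqrt(u1^2 + u2^2 + u3^2).
uc = sqrt(0.914^2 + 0.026^2 + 0.835^2)
uc = sqrt(0.835396 + 0.000676 + 0.697225)
uc = 1.2383

1.2383


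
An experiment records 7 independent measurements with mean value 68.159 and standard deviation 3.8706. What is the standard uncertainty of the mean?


The standard uncertainty for Type A evaluation is u = s / sqrt(n).
u = 3.8706 / sqrt(7)
u = 3.8706 / 2.6458
u = 1.4629

1.4629


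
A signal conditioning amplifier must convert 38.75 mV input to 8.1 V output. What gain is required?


Gain = Vout / Vin (converting to same units).
G = 8.1 V / 38.75 mV
G = 8100.0 mV / 38.75 mV
G = 209.03

209.03


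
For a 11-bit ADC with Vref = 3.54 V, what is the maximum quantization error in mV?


The maximum quantization error is +/- LSB/2.
LSB = Vref / 2^n = 3.54 / 2048 = 0.00172852 V
Max error = LSB / 2 = 0.00172852 / 2 = 0.00086426 V
Max error = 0.8643 mV

0.8643 mV


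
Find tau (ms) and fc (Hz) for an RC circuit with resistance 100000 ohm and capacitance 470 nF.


Time constant: tau = R * C.
tau = 100000 * 4.70e-07 = 0.047 s
tau = 47.0 ms
Cutoff frequency: fc = 1 / (2*pi*R*C).
fc = 1 / (2*pi*0.047) = 3.39 Hz

tau = 47.0 ms, fc = 3.39 Hz


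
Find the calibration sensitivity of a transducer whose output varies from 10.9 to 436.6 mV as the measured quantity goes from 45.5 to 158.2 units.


Sensitivity = (y2 - y1) / (x2 - x1).
S = (436.6 - 10.9) / (158.2 - 45.5)
S = 425.7 / 112.7
S = 3.7773 mV/unit

3.7773 mV/unit


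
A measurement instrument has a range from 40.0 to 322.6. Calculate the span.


Span = upper range - lower range.
Span = 322.6 - (40.0)
Span = 282.6

282.6


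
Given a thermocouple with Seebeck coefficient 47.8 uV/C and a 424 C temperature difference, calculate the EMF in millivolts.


The thermocouple output V = sensitivity * dT.
V = 47.8 uV/C * 424 C
V = 20267.2 uV
V = 20.267 mV

20.267 mV


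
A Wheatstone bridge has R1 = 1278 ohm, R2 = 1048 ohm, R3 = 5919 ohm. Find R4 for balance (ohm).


At balance: R1*R4 = R2*R3, so R4 = R2*R3/R1.
R4 = 1048 * 5919 / 1278
R4 = 6203112 / 1278
R4 = 4853.77 ohm

4853.77 ohm


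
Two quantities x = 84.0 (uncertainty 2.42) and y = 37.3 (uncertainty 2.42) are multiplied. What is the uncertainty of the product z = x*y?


For a product z = x*y, the relative uncertainty is:
uz/z = sqrt((ux/x)^2 + (uy/y)^2)
Relative uncertainties: ux/x = 2.42/84.0 = 0.02881
uy/y = 2.42/37.3 = 0.064879
z = 84.0 * 37.3 = 3133.2
uz = 3133.2 * sqrt(0.02881^2 + 0.064879^2) = 222.42

222.42


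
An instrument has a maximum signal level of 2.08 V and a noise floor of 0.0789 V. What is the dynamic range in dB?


Dynamic range = 20 * log10(Vmax / Vnoise).
DR = 20 * log10(2.08 / 0.0789)
DR = 20 * log10(26.36)
DR = 28.42 dB

28.42 dB


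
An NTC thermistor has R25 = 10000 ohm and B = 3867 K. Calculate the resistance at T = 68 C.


NTC thermistor equation: Rt = R25 * exp(B * (1/T - 1/T25)).
T in Kelvin: 341.15 K, T25 = 298.15 K
1/T - 1/T25 = 1/341.15 - 1/298.15 = -0.00042275
B * (1/T - 1/T25) = 3867 * -0.00042275 = -1.6348
Rt = 10000 * exp(-1.6348) = 1949.9 ohm

1949.9 ohm


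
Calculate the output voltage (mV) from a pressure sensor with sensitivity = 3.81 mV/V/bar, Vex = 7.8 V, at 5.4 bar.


Output = sensitivity * Vex * P.
Vout = 3.81 * 7.8 * 5.4
Vout = 29.718 * 5.4
Vout = 160.48 mV

160.48 mV


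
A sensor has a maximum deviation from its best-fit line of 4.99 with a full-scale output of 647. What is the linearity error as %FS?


Linearity error = (max deviation / full scale) * 100%.
Linearity = (4.99 / 647) * 100
Linearity = 0.771 %FS

0.771 %FS


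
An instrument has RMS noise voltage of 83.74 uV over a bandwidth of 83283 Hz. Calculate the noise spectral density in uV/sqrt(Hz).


Noise spectral density = Vrms / sqrt(BW).
NSD = 83.74 / sqrt(83283)
NSD = 83.74 / 288.5879
NSD = 0.2902 uV/sqrt(Hz)

0.2902 uV/sqrt(Hz)


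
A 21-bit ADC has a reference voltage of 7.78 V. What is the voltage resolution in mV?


The resolution (LSB) of an ADC is Vref / 2^n.
LSB = 7.78 / 2^21
LSB = 7.78 / 2097152
LSB = 3.71e-06 V = 0.00370979 mV

0.00370979 mV


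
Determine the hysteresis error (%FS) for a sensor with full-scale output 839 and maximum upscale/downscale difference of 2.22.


Hysteresis = (max difference / full scale) * 100%.
H = (2.22 / 839) * 100
H = 0.265 %FS

0.265 %FS


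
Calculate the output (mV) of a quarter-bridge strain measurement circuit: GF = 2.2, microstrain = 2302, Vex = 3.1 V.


Quarter bridge output: Vout = (GF * epsilon * Vex) / 4.
Vout = (2.2 * 2302e-6 * 3.1) / 4
Vout = 0.01569964 / 4 V
Vout = 0.00392491 V = 3.9249 mV

3.9249 mV


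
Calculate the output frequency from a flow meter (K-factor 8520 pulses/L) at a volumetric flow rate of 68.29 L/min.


Frequency = K * Q / 60 (converting L/min to L/s).
f = 8520 * 68.29 / 60
f = 581830.8 / 60
f = 9697.18 Hz

9697.18 Hz


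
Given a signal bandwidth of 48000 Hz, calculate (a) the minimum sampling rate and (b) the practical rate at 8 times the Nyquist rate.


By Nyquist theorem, fs_min = 2 * fmax.
fs_min = 2 * 48000 = 96000 Hz
Practical rate = 8 * fs_min = 8 * 96000 = 768000 Hz

fs_min = 96000 Hz, fs_practical = 768000 Hz


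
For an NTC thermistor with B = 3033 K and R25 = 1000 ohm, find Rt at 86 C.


NTC thermistor equation: Rt = R25 * exp(B * (1/T - 1/T25)).
T in Kelvin: 359.15 K, T25 = 298.15 K
1/T - 1/T25 = 1/359.15 - 1/298.15 = -0.00056966
B * (1/T - 1/T25) = 3033 * -0.00056966 = -1.7278
Rt = 1000 * exp(-1.7278) = 177.7 ohm

177.7 ohm


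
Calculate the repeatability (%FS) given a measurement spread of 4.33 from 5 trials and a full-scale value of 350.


Repeatability = (spread / full scale) * 100%.
R = (4.33 / 350) * 100
R = 1.237 %FS

1.237 %FS


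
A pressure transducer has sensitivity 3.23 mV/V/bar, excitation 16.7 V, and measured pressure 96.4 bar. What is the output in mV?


Output = sensitivity * Vex * P.
Vout = 3.23 * 16.7 * 96.4
Vout = 53.941 * 96.4
Vout = 5199.91 mV

5199.91 mV


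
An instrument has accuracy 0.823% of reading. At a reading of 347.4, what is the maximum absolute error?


Absolute error = (accuracy% / 100) * reading.
Error = (0.823 / 100) * 347.4
Error = 0.00823 * 347.4
Error = 2.8591

2.8591


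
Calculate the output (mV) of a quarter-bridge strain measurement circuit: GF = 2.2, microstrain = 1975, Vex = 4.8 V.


Quarter bridge output: Vout = (GF * epsilon * Vex) / 4.
Vout = (2.2 * 1975e-6 * 4.8) / 4
Vout = 0.020856 / 4 V
Vout = 0.005214 V = 5.214 mV

5.214 mV


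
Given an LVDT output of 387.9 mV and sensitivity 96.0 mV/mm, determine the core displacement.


Displacement = Vout / sensitivity.
d = 387.9 / 96.0
d = 4.041 mm

4.041 mm


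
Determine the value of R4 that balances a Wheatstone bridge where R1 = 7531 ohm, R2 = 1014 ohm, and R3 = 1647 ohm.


At balance: R1*R4 = R2*R3, so R4 = R2*R3/R1.
R4 = 1014 * 1647 / 7531
R4 = 1670058 / 7531
R4 = 221.76 ohm

221.76 ohm


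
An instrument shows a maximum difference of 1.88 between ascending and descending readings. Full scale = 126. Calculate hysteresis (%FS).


Hysteresis = (max difference / full scale) * 100%.
H = (1.88 / 126) * 100
H = 1.492 %FS

1.492 %FS


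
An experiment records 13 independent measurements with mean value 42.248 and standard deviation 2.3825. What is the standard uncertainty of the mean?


The standard uncertainty for Type A evaluation is u = s / sqrt(n).
u = 2.3825 / sqrt(13)
u = 2.3825 / 3.6056
u = 0.6608

0.6608


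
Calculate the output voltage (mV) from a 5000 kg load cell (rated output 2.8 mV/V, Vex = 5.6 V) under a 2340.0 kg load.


Vout = rated_output * Vex * (load / capacity).
Vout = 2.8 * 5.6 * (2340.0 / 5000)
Vout = 2.8 * 5.6 * 0.468
Vout = 7.338 mV

7.338 mV


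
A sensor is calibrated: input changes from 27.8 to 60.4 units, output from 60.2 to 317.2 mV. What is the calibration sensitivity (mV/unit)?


Sensitivity = (y2 - y1) / (x2 - x1).
S = (317.2 - 60.2) / (60.4 - 27.8)
S = 257.0 / 32.6
S = 7.8834 mV/unit

7.8834 mV/unit


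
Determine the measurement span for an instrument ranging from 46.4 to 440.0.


Span = upper range - lower range.
Span = 440.0 - (46.4)
Span = 393.6

393.6


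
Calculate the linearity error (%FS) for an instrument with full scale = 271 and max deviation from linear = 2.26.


Linearity error = (max deviation / full scale) * 100%.
Linearity = (2.26 / 271) * 100
Linearity = 0.834 %FS

0.834 %FS


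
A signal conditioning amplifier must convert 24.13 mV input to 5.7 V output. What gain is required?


Gain = Vout / Vin (converting to same units).
G = 5.7 V / 24.13 mV
G = 5700.0 mV / 24.13 mV
G = 236.22

236.22


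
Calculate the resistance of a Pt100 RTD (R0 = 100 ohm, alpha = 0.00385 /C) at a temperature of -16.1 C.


The RTD equation: Rt = R0 * (1 + alpha * T).
Rt = 100 * (1 + 0.00385 * -16.1)
Rt = 100 * (1 + -0.061985)
Rt = 100 * 0.938015
Rt = 93.802 ohm

93.802 ohm


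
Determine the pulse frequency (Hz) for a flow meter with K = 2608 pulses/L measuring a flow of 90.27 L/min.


Frequency = K * Q / 60 (converting L/min to L/s).
f = 2608 * 90.27 / 60
f = 235424.16 / 60
f = 3923.74 Hz

3923.74 Hz


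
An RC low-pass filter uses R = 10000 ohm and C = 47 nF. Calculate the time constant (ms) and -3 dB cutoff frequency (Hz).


Time constant: tau = R * C.
tau = 10000 * 4.70e-08 = 0.00047 s
tau = 0.47 ms
Cutoff frequency: fc = 1 / (2*pi*R*C).
fc = 1 / (2*pi*0.00047) = 338.63 Hz

tau = 0.47 ms, fc = 338.63 Hz


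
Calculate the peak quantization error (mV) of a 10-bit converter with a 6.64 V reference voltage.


The maximum quantization error is +/- LSB/2.
LSB = Vref / 2^n = 6.64 / 1024 = 0.00648437 V
Max error = LSB / 2 = 0.00648437 / 2 = 0.00324219 V
Max error = 3.2422 mV

3.2422 mV


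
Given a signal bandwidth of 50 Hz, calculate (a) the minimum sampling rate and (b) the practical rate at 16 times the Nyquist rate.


By Nyquist theorem, fs_min = 2 * fmax.
fs_min = 2 * 50 = 100 Hz
Practical rate = 16 * fs_min = 16 * 100 = 1600 Hz

fs_min = 100 Hz, fs_practical = 1600 Hz


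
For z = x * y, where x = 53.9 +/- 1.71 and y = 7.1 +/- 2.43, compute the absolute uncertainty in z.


For a product z = x*y, the relative uncertainty is:
uz/z = sqrt((ux/x)^2 + (uy/y)^2)
Relative uncertainties: ux/x = 1.71/53.9 = 0.031725
uy/y = 2.43/7.1 = 0.342254
z = 53.9 * 7.1 = 382.7
uz = 382.7 * sqrt(0.031725^2 + 0.342254^2) = 131.539

131.539


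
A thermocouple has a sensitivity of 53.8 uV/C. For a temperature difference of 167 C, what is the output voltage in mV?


The thermocouple output V = sensitivity * dT.
V = 53.8 uV/C * 167 C
V = 8984.6 uV
V = 8.985 mV

8.985 mV


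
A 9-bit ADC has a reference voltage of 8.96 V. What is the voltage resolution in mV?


The resolution (LSB) of an ADC is Vref / 2^n.
LSB = 8.96 / 2^9
LSB = 8.96 / 512
LSB = 0.0175 V = 17.5 mV

17.5 mV


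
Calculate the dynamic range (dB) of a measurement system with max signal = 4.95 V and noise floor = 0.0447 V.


Dynamic range = 20 * log10(Vmax / Vnoise).
DR = 20 * log10(4.95 / 0.0447)
DR = 20 * log10(110.74)
DR = 40.89 dB

40.89 dB


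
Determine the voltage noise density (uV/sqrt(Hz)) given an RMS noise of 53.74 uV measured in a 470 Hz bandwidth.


Noise spectral density = Vrms / sqrt(BW).
NSD = 53.74 / sqrt(470)
NSD = 53.74 / 21.6795
NSD = 2.4788 uV/sqrt(Hz)

2.4788 uV/sqrt(Hz)


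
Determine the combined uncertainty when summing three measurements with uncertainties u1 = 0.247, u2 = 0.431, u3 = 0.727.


For a sum of independent quantities, uc = sqrt(u1^2 + u2^2 + u3^2).
uc = sqrt(0.247^2 + 0.431^2 + 0.727^2)
uc = sqrt(0.061009 + 0.185761 + 0.528529)
uc = 0.8805

0.8805


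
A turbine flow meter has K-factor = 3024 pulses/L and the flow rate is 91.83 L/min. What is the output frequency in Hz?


Frequency = K * Q / 60 (converting L/min to L/s).
f = 3024 * 91.83 / 60
f = 277693.92 / 60
f = 4628.23 Hz

4628.23 Hz


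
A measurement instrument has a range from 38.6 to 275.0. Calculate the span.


Span = upper range - lower range.
Span = 275.0 - (38.6)
Span = 236.4

236.4


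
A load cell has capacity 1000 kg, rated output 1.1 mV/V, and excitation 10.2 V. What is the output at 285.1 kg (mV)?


Vout = rated_output * Vex * (load / capacity).
Vout = 1.1 * 10.2 * (285.1 / 1000)
Vout = 1.1 * 10.2 * 0.2851
Vout = 3.199 mV

3.199 mV


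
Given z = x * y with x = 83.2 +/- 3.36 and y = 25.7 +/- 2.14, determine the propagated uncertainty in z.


For a product z = x*y, the relative uncertainty is:
uz/z = sqrt((ux/x)^2 + (uy/y)^2)
Relative uncertainties: ux/x = 3.36/83.2 = 0.040385
uy/y = 2.14/25.7 = 0.083268
z = 83.2 * 25.7 = 2138.2
uz = 2138.2 * sqrt(0.040385^2 + 0.083268^2) = 197.883

197.883


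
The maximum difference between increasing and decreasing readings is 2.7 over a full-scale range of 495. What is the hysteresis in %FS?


Hysteresis = (max difference / full scale) * 100%.
H = (2.7 / 495) * 100
H = 0.545 %FS

0.545 %FS


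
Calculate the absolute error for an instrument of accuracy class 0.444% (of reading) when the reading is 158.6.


Absolute error = (accuracy% / 100) * reading.
Error = (0.444 / 100) * 158.6
Error = 0.00444 * 158.6
Error = 0.7042

0.7042


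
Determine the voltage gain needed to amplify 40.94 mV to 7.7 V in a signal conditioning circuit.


Gain = Vout / Vin (converting to same units).
G = 7.7 V / 40.94 mV
G = 7700.0 mV / 40.94 mV
G = 188.08

188.08


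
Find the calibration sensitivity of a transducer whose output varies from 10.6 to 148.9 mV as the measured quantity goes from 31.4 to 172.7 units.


Sensitivity = (y2 - y1) / (x2 - x1).
S = (148.9 - 10.6) / (172.7 - 31.4)
S = 138.3 / 141.3
S = 0.9788 mV/unit

0.9788 mV/unit


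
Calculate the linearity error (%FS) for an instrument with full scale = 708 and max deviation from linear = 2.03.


Linearity error = (max deviation / full scale) * 100%.
Linearity = (2.03 / 708) * 100
Linearity = 0.287 %FS

0.287 %FS


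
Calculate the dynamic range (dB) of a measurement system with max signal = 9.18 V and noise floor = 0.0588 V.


Dynamic range = 20 * log10(Vmax / Vnoise).
DR = 20 * log10(9.18 / 0.0588)
DR = 20 * log10(156.12)
DR = 43.87 dB

43.87 dB


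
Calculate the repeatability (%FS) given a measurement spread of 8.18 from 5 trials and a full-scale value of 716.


Repeatability = (spread / full scale) * 100%.
R = (8.18 / 716) * 100
R = 1.142 %FS

1.142 %FS


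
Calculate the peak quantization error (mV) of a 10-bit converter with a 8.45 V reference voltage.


The maximum quantization error is +/- LSB/2.
LSB = Vref / 2^n = 8.45 / 1024 = 0.00825195 V
Max error = LSB / 2 = 0.00825195 / 2 = 0.00412598 V
Max error = 4.126 mV

4.126 mV


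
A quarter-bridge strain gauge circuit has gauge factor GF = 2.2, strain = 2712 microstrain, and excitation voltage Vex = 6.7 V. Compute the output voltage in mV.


Quarter bridge output: Vout = (GF * epsilon * Vex) / 4.
Vout = (2.2 * 2712e-6 * 6.7) / 4
Vout = 0.03997488 / 4 V
Vout = 0.00999372 V = 9.9937 mV

9.9937 mV


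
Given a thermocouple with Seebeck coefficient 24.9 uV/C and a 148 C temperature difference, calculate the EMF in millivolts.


The thermocouple output V = sensitivity * dT.
V = 24.9 uV/C * 148 C
V = 3685.2 uV
V = 3.685 mV

3.685 mV


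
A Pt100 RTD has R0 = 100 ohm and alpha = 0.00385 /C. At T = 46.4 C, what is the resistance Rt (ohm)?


The RTD equation: Rt = R0 * (1 + alpha * T).
Rt = 100 * (1 + 0.00385 * 46.4)
Rt = 100 * (1 + 0.17864)
Rt = 100 * 1.17864
Rt = 117.864 ohm

117.864 ohm


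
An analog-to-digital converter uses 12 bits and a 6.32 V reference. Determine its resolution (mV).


The resolution (LSB) of an ADC is Vref / 2^n.
LSB = 6.32 / 2^12
LSB = 6.32 / 4096
LSB = 0.00154297 V = 1.54296875 mV

1.54296875 mV


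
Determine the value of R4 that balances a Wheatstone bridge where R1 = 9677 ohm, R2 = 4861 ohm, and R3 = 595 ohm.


At balance: R1*R4 = R2*R3, so R4 = R2*R3/R1.
R4 = 4861 * 595 / 9677
R4 = 2892295 / 9677
R4 = 298.88 ohm

298.88 ohm


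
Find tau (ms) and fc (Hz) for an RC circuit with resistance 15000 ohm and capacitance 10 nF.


Time constant: tau = R * C.
tau = 15000 * 1.00e-08 = 0.00015 s
tau = 0.15 ms
Cutoff frequency: fc = 1 / (2*pi*R*C).
fc = 1 / (2*pi*0.00015) = 1061.03 Hz

tau = 0.15 ms, fc = 1061.03 Hz


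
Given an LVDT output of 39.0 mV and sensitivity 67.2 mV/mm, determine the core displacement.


Displacement = Vout / sensitivity.
d = 39.0 / 67.2
d = 0.58 mm

0.58 mm


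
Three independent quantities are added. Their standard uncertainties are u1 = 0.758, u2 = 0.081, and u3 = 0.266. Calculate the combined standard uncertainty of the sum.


For a sum of independent quantities, uc = sqrt(u1^2 + u2^2 + u3^2).
uc = sqrt(0.758^2 + 0.081^2 + 0.266^2)
uc = sqrt(0.574564 + 0.006561 + 0.070756)
uc = 0.8074

0.8074


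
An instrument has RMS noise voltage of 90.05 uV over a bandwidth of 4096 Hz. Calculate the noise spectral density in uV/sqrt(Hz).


Noise spectral density = Vrms / sqrt(BW).
NSD = 90.05 / sqrt(4096)
NSD = 90.05 / 64.0
NSD = 1.407 uV/sqrt(Hz)

1.407 uV/sqrt(Hz)


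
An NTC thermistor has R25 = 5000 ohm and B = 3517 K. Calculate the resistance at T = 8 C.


NTC thermistor equation: Rt = R25 * exp(B * (1/T - 1/T25)).
T in Kelvin: 281.15 K, T25 = 298.15 K
1/T - 1/T25 = 1/281.15 - 1/298.15 = 0.0002028
B * (1/T - 1/T25) = 3517 * 0.0002028 = 0.7133
Rt = 5000 * exp(0.7133) = 10203.2 ohm

10203.2 ohm


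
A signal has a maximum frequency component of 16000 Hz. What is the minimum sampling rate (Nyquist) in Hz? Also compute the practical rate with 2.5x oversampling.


By Nyquist theorem, fs_min = 2 * fmax.
fs_min = 2 * 16000 = 32000 Hz
Practical rate = 2.5 * fs_min = 2.5 * 32000 = 80000 Hz

fs_min = 32000 Hz, fs_practical = 80000 Hz


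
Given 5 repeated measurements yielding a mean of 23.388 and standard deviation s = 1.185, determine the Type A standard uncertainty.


The standard uncertainty for Type A evaluation is u = s / sqrt(n).
u = 1.185 / sqrt(5)
u = 1.185 / 2.2361
u = 0.5299

0.5299


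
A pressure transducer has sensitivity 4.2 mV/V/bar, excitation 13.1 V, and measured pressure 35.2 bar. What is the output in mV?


Output = sensitivity * Vex * P.
Vout = 4.2 * 13.1 * 35.2
Vout = 55.02 * 35.2
Vout = 1936.7 mV

1936.7 mV


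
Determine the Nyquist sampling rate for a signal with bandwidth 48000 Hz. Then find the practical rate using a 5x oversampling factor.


By Nyquist theorem, fs_min = 2 * fmax.
fs_min = 2 * 48000 = 96000 Hz
Practical rate = 5 * fs_min = 5 * 96000 = 480000 Hz

fs_min = 96000 Hz, fs_practical = 480000 Hz


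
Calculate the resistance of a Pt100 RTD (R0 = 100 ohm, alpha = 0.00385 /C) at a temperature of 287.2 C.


The RTD equation: Rt = R0 * (1 + alpha * T).
Rt = 100 * (1 + 0.00385 * 287.2)
Rt = 100 * (1 + 1.10572)
Rt = 100 * 2.10572
Rt = 210.572 ohm

210.572 ohm


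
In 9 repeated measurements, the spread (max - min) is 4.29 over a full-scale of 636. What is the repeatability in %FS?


Repeatability = (spread / full scale) * 100%.
R = (4.29 / 636) * 100
R = 0.675 %FS

0.675 %FS


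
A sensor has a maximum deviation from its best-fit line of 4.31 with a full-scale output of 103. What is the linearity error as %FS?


Linearity error = (max deviation / full scale) * 100%.
Linearity = (4.31 / 103) * 100
Linearity = 4.184 %FS

4.184 %FS


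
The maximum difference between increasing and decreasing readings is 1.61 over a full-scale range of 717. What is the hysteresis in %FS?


Hysteresis = (max difference / full scale) * 100%.
H = (1.61 / 717) * 100
H = 0.225 %FS

0.225 %FS


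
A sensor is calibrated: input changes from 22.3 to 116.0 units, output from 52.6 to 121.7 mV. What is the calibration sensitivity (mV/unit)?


Sensitivity = (y2 - y1) / (x2 - x1).
S = (121.7 - 52.6) / (116.0 - 22.3)
S = 69.1 / 93.7
S = 0.7375 mV/unit

0.7375 mV/unit


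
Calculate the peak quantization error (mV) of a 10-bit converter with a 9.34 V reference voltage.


The maximum quantization error is +/- LSB/2.
LSB = Vref / 2^n = 9.34 / 1024 = 0.00912109 V
Max error = LSB / 2 = 0.00912109 / 2 = 0.00456055 V
Max error = 4.5605 mV

4.5605 mV


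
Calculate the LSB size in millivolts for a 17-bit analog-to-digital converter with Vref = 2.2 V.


The resolution (LSB) of an ADC is Vref / 2^n.
LSB = 2.2 / 2^17
LSB = 2.2 / 131072
LSB = 1.678e-05 V = 0.01678467 mV

0.01678467 mV


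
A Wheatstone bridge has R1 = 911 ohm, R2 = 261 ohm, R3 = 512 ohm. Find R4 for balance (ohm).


At balance: R1*R4 = R2*R3, so R4 = R2*R3/R1.
R4 = 261 * 512 / 911
R4 = 133632 / 911
R4 = 146.69 ohm

146.69 ohm


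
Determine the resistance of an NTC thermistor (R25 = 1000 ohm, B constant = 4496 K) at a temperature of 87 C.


NTC thermistor equation: Rt = R25 * exp(B * (1/T - 1/T25)).
T in Kelvin: 360.15 K, T25 = 298.15 K
1/T - 1/T25 = 1/360.15 - 1/298.15 = -0.0005774
B * (1/T - 1/T25) = 4496 * -0.0005774 = -2.596
Rt = 1000 * exp(-2.596) = 74.6 ohm

74.6 ohm


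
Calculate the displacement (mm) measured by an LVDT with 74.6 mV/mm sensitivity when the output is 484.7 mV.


Displacement = Vout / sensitivity.
d = 484.7 / 74.6
d = 6.497 mm

6.497 mm


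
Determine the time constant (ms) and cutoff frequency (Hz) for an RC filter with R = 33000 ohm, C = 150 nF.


Time constant: tau = R * C.
tau = 33000 * 1.50e-07 = 0.00495 s
tau = 4.95 ms
Cutoff frequency: fc = 1 / (2*pi*R*C).
fc = 1 / (2*pi*0.00495) = 32.15 Hz

tau = 4.95 ms, fc = 32.15 Hz


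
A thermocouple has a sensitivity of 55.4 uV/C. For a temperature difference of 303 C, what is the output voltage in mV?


The thermocouple output V = sensitivity * dT.
V = 55.4 uV/C * 303 C
V = 16786.2 uV
V = 16.786 mV

16.786 mV


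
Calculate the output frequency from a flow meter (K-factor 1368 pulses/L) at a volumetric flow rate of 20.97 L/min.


Frequency = K * Q / 60 (converting L/min to L/s).
f = 1368 * 20.97 / 60
f = 28686.96 / 60
f = 478.12 Hz

478.12 Hz


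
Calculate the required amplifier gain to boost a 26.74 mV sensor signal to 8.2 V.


Gain = Vout / Vin (converting to same units).
G = 8.2 V / 26.74 mV
G = 8200.0 mV / 26.74 mV
G = 306.66

306.66


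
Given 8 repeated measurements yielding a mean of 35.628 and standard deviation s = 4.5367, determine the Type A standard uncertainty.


The standard uncertainty for Type A evaluation is u = s / sqrt(n).
u = 4.5367 / sqrt(8)
u = 4.5367 / 2.8284
u = 1.604

1.604


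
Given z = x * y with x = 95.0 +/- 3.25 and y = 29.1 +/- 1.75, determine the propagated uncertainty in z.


For a product z = x*y, the relative uncertainty is:
uz/z = sqrt((ux/x)^2 + (uy/y)^2)
Relative uncertainties: ux/x = 3.25/95.0 = 0.034211
uy/y = 1.75/29.1 = 0.060137
z = 95.0 * 29.1 = 2764.5
uz = 2764.5 * sqrt(0.034211^2 + 0.060137^2) = 191.268

191.268


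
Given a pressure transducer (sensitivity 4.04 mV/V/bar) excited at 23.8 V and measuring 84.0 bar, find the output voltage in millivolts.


Output = sensitivity * Vex * P.
Vout = 4.04 * 23.8 * 84.0
Vout = 96.152 * 84.0
Vout = 8076.77 mV

8076.77 mV


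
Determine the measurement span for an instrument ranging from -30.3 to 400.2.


Span = upper range - lower range.
Span = 400.2 - (-30.3)
Span = 430.5

430.5


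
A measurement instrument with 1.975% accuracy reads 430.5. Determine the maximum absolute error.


Absolute error = (accuracy% / 100) * reading.
Error = (1.975 / 100) * 430.5
Error = 0.01975 * 430.5
Error = 8.5024

8.5024


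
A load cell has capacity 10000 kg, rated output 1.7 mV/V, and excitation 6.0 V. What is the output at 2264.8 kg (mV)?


Vout = rated_output * Vex * (load / capacity).
Vout = 1.7 * 6.0 * (2264.8 / 10000)
Vout = 1.7 * 6.0 * 0.22648
Vout = 2.31 mV

2.31 mV


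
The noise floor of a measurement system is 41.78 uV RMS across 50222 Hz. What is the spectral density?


Noise spectral density = Vrms / sqrt(BW).
NSD = 41.78 / sqrt(50222)
NSD = 41.78 / 224.1027
NSD = 0.1864 uV/sqrt(Hz)

0.1864 uV/sqrt(Hz)


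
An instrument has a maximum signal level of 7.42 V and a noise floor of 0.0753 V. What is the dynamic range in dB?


Dynamic range = 20 * log10(Vmax / Vnoise).
DR = 20 * log10(7.42 / 0.0753)
DR = 20 * log10(98.54)
DR = 39.87 dB

39.87 dB


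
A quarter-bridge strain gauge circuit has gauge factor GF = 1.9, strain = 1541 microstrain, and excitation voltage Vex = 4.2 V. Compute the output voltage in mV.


Quarter bridge output: Vout = (GF * epsilon * Vex) / 4.
Vout = (1.9 * 1541e-6 * 4.2) / 4
Vout = 0.01229718 / 4 V
Vout = 0.00307429 V = 3.0743 mV

3.0743 mV


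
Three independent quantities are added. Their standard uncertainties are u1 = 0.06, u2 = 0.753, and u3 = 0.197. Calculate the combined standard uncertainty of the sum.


For a sum of independent quantities, uc = sqrt(u1^2 + u2^2 + u3^2).
uc = sqrt(0.06^2 + 0.753^2 + 0.197^2)
uc = sqrt(0.0036 + 0.567009 + 0.038809)
uc = 0.7807

0.7807


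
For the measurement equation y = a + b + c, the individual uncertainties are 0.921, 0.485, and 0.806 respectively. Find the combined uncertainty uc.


For a sum of independent quantities, uc = sqrt(u1^2 + u2^2 + u3^2).
uc = sqrt(0.921^2 + 0.485^2 + 0.806^2)
uc = sqrt(0.848241 + 0.235225 + 0.649636)
uc = 1.3165

1.3165


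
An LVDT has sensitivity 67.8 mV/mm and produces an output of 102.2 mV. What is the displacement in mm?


Displacement = Vout / sensitivity.
d = 102.2 / 67.8
d = 1.507 mm

1.507 mm


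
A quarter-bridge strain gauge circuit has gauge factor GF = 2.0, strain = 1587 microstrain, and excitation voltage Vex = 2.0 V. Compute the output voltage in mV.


Quarter bridge output: Vout = (GF * epsilon * Vex) / 4.
Vout = (2.0 * 1587e-6 * 2.0) / 4
Vout = 0.006348 / 4 V
Vout = 0.001587 V = 1.587 mV

1.587 mV


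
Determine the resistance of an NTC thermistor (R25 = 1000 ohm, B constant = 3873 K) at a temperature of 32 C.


NTC thermistor equation: Rt = R25 * exp(B * (1/T - 1/T25)).
T in Kelvin: 305.15 K, T25 = 298.15 K
1/T - 1/T25 = 1/305.15 - 1/298.15 = -7.694e-05
B * (1/T - 1/T25) = 3873 * -7.694e-05 = -0.298
Rt = 1000 * exp(-0.298) = 742.3 ohm

742.3 ohm


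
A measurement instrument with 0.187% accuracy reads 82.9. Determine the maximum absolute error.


Absolute error = (accuracy% / 100) * reading.
Error = (0.187 / 100) * 82.9
Error = 0.00187 * 82.9
Error = 0.155

0.155


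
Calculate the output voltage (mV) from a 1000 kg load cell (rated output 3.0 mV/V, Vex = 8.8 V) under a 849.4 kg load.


Vout = rated_output * Vex * (load / capacity).
Vout = 3.0 * 8.8 * (849.4 / 1000)
Vout = 3.0 * 8.8 * 0.8494
Vout = 22.424 mV

22.424 mV


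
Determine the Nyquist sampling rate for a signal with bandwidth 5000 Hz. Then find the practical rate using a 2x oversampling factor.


By Nyquist theorem, fs_min = 2 * fmax.
fs_min = 2 * 5000 = 10000 Hz
Practical rate = 2 * fs_min = 2 * 10000 = 20000 Hz

fs_min = 10000 Hz, fs_practical = 20000 Hz


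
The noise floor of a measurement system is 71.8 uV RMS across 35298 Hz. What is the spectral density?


Noise spectral density = Vrms / sqrt(BW).
NSD = 71.8 / sqrt(35298)
NSD = 71.8 / 187.8776
NSD = 0.3822 uV/sqrt(Hz)

0.3822 uV/sqrt(Hz)


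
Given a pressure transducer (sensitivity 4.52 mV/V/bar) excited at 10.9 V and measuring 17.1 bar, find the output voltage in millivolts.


Output = sensitivity * Vex * P.
Vout = 4.52 * 10.9 * 17.1
Vout = 49.268 * 17.1
Vout = 842.48 mV

842.48 mV


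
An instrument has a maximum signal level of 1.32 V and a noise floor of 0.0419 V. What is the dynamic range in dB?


Dynamic range = 20 * log10(Vmax / Vnoise).
DR = 20 * log10(1.32 / 0.0419)
DR = 20 * log10(31.5)
DR = 29.97 dB

29.97 dB


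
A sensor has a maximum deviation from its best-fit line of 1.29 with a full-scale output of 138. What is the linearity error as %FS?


Linearity error = (max deviation / full scale) * 100%.
Linearity = (1.29 / 138) * 100
Linearity = 0.935 %FS

0.935 %FS


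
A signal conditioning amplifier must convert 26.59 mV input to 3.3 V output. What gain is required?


Gain = Vout / Vin (converting to same units).
G = 3.3 V / 26.59 mV
G = 3300.0 mV / 26.59 mV
G = 124.11

124.11


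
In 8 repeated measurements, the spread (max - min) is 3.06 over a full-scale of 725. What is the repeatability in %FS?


Repeatability = (spread / full scale) * 100%.
R = (3.06 / 725) * 100
R = 0.422 %FS

0.422 %FS


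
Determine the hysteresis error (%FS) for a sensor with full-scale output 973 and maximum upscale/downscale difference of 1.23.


Hysteresis = (max difference / full scale) * 100%.
H = (1.23 / 973) * 100
H = 0.126 %FS

0.126 %FS


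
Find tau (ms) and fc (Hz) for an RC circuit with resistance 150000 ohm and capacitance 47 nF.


Time constant: tau = R * C.
tau = 150000 * 4.70e-08 = 0.00705 s
tau = 7.05 ms
Cutoff frequency: fc = 1 / (2*pi*R*C).
fc = 1 / (2*pi*0.00705) = 22.58 Hz

tau = 7.05 ms, fc = 22.58 Hz


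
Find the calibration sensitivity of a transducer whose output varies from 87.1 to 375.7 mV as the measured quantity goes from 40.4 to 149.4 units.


Sensitivity = (y2 - y1) / (x2 - x1).
S = (375.7 - 87.1) / (149.4 - 40.4)
S = 288.6 / 109.0
S = 2.6477 mV/unit

2.6477 mV/unit


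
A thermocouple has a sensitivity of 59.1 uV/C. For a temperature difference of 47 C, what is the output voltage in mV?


The thermocouple output V = sensitivity * dT.
V = 59.1 uV/C * 47 C
V = 2777.7 uV
V = 2.778 mV

2.778 mV


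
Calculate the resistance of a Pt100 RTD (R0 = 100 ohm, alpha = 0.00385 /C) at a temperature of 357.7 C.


The RTD equation: Rt = R0 * (1 + alpha * T).
Rt = 100 * (1 + 0.00385 * 357.7)
Rt = 100 * (1 + 1.377145)
Rt = 100 * 2.377145
Rt = 237.715 ohm

237.715 ohm


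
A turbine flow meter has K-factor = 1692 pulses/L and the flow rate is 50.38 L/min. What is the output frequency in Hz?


Frequency = K * Q / 60 (converting L/min to L/s).
f = 1692 * 50.38 / 60
f = 85242.96 / 60
f = 1420.72 Hz

1420.72 Hz


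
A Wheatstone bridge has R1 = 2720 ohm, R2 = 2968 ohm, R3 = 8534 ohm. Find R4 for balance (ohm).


At balance: R1*R4 = R2*R3, so R4 = R2*R3/R1.
R4 = 2968 * 8534 / 2720
R4 = 25328912 / 2720
R4 = 9312.1 ohm

9312.1 ohm


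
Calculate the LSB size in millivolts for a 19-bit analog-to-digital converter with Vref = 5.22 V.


The resolution (LSB) of an ADC is Vref / 2^n.
LSB = 5.22 / 2^19
LSB = 5.22 / 524288
LSB = 9.96e-06 V = 0.00995636 mV

0.00995636 mV


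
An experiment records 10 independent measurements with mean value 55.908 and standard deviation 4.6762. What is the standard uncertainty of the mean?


The standard uncertainty for Type A evaluation is u = s / sqrt(n).
u = 4.6762 / sqrt(10)
u = 4.6762 / 3.1623
u = 1.4787

1.4787


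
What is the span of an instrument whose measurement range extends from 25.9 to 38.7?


Span = upper range - lower range.
Span = 38.7 - (25.9)
Span = 12.8

12.8


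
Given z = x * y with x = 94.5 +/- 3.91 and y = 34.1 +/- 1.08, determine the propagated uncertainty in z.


For a product z = x*y, the relative uncertainty is:
uz/z = sqrt((ux/x)^2 + (uy/y)^2)
Relative uncertainties: ux/x = 3.91/94.5 = 0.041376
uy/y = 1.08/34.1 = 0.031672
z = 94.5 * 34.1 = 3222.5
uz = 3222.5 * sqrt(0.041376^2 + 0.031672^2) = 167.909

167.909


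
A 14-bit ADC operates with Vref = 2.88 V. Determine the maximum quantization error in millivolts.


The maximum quantization error is +/- LSB/2.
LSB = Vref / 2^n = 2.88 / 16384 = 0.00017578 V
Max error = LSB / 2 = 0.00017578 / 2 = 8.789e-05 V
Max error = 0.0879 mV

0.0879 mV


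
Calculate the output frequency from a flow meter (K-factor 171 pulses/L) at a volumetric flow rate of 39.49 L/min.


Frequency = K * Q / 60 (converting L/min to L/s).
f = 171 * 39.49 / 60
f = 6752.79 / 60
f = 112.55 Hz

112.55 Hz


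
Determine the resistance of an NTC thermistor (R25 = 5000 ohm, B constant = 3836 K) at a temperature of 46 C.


NTC thermistor equation: Rt = R25 * exp(B * (1/T - 1/T25)).
T in Kelvin: 319.15 K, T25 = 298.15 K
1/T - 1/T25 = 1/319.15 - 1/298.15 = -0.00022069
B * (1/T - 1/T25) = 3836 * -0.00022069 = -0.8466
Rt = 5000 * exp(-0.8466) = 2144.4 ohm

2144.4 ohm


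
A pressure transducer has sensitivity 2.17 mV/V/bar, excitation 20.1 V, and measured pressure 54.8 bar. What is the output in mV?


Output = sensitivity * Vex * P.
Vout = 2.17 * 20.1 * 54.8
Vout = 43.617 * 54.8
Vout = 2390.21 mV

2390.21 mV


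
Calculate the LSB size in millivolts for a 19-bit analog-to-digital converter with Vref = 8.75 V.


The resolution (LSB) of an ADC is Vref / 2^n.
LSB = 8.75 / 2^19
LSB = 8.75 / 524288
LSB = 1.669e-05 V = 0.0166893 mV

0.0166893 mV


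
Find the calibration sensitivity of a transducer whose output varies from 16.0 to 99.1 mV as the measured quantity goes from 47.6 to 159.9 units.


Sensitivity = (y2 - y1) / (x2 - x1).
S = (99.1 - 16.0) / (159.9 - 47.6)
S = 83.1 / 112.3
S = 0.74 mV/unit

0.74 mV/unit


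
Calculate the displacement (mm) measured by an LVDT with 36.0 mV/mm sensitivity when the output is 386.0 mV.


Displacement = Vout / sensitivity.
d = 386.0 / 36.0
d = 10.722 mm

10.722 mm


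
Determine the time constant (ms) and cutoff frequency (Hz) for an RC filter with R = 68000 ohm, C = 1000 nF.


Time constant: tau = R * C.
tau = 68000 * 1.00e-06 = 0.068 s
tau = 68.0 ms
Cutoff frequency: fc = 1 / (2*pi*R*C).
fc = 1 / (2*pi*0.068) = 2.34 Hz

tau = 68.0 ms, fc = 2.34 Hz


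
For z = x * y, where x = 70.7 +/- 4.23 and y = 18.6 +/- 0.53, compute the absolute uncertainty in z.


For a product z = x*y, the relative uncertainty is:
uz/z = sqrt((ux/x)^2 + (uy/y)^2)
Relative uncertainties: ux/x = 4.23/70.7 = 0.05983
uy/y = 0.53/18.6 = 0.028495
z = 70.7 * 18.6 = 1315.0
uz = 1315.0 * sqrt(0.05983^2 + 0.028495^2) = 87.145

87.145


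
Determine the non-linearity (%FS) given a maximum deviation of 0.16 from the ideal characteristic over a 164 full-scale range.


Linearity error = (max deviation / full scale) * 100%.
Linearity = (0.16 / 164) * 100
Linearity = 0.098 %FS

0.098 %FS


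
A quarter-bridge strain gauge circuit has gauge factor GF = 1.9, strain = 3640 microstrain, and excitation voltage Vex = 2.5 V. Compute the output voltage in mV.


Quarter bridge output: Vout = (GF * epsilon * Vex) / 4.
Vout = (1.9 * 3640e-6 * 2.5) / 4
Vout = 0.01729 / 4 V
Vout = 0.0043225 V = 4.3225 mV

4.3225 mV


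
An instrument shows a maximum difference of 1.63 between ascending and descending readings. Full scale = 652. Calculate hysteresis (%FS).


Hysteresis = (max difference / full scale) * 100%.
H = (1.63 / 652) * 100
H = 0.25 %FS

0.25 %FS


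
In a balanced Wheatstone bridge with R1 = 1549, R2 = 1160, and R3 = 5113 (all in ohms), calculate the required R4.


At balance: R1*R4 = R2*R3, so R4 = R2*R3/R1.
R4 = 1160 * 5113 / 1549
R4 = 5931080 / 1549
R4 = 3828.97 ohm

3828.97 ohm


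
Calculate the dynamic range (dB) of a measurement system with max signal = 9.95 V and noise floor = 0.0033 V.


Dynamic range = 20 * log10(Vmax / Vnoise).
DR = 20 * log10(9.95 / 0.0033)
DR = 20 * log10(3015.15)
DR = 69.59 dB

69.59 dB


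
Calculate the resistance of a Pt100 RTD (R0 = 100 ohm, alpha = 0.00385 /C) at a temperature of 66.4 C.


The RTD equation: Rt = R0 * (1 + alpha * T).
Rt = 100 * (1 + 0.00385 * 66.4)
Rt = 100 * (1 + 0.25564)
Rt = 100 * 1.25564
Rt = 125.564 ohm

125.564 ohm


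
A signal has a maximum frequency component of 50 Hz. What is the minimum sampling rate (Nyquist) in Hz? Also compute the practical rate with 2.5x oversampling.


By Nyquist theorem, fs_min = 2 * fmax.
fs_min = 2 * 50 = 100 Hz
Practical rate = 2.5 * fs_min = 2.5 * 100 = 250 Hz

fs_min = 100 Hz, fs_practical = 250 Hz


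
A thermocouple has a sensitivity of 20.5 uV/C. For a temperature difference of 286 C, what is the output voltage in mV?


The thermocouple output V = sensitivity * dT.
V = 20.5 uV/C * 286 C
V = 5863.0 uV
V = 5.863 mV

5.863 mV


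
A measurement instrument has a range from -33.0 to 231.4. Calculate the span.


Span = upper range - lower range.
Span = 231.4 - (-33.0)
Span = 264.4

264.4


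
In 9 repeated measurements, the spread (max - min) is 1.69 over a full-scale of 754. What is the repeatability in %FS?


Repeatability = (spread / full scale) * 100%.
R = (1.69 / 754) * 100
R = 0.224 %FS

0.224 %FS


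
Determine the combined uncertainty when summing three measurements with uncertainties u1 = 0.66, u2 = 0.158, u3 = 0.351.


For a sum of independent quantities, uc = sqrt(u1^2 + u2^2 + u3^2).
uc = sqrt(0.66^2 + 0.158^2 + 0.351^2)
uc = sqrt(0.4356 + 0.024964 + 0.123201)
uc = 0.764

0.764


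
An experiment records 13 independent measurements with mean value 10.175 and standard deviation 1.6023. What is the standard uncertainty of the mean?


The standard uncertainty for Type A evaluation is u = s / sqrt(n).
u = 1.6023 / sqrt(13)
u = 1.6023 / 3.6056
u = 0.4444

0.4444


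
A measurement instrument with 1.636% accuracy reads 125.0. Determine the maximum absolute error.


Absolute error = (accuracy% / 100) * reading.
Error = (1.636 / 100) * 125.0
Error = 0.01636 * 125.0
Error = 2.045

2.045


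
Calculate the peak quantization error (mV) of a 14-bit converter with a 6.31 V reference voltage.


The maximum quantization error is +/- LSB/2.
LSB = Vref / 2^n = 6.31 / 16384 = 0.00038513 V
Max error = LSB / 2 = 0.00038513 / 2 = 0.00019257 V
Max error = 0.1926 mV

0.1926 mV


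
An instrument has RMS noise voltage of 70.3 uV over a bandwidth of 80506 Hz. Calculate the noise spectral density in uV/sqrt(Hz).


Noise spectral density = Vrms / sqrt(BW).
NSD = 70.3 / sqrt(80506)
NSD = 70.3 / 283.7358
NSD = 0.2478 uV/sqrt(Hz)

0.2478 uV/sqrt(Hz)


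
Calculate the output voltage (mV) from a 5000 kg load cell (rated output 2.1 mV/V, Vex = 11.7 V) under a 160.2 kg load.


Vout = rated_output * Vex * (load / capacity).
Vout = 2.1 * 11.7 * (160.2 / 5000)
Vout = 2.1 * 11.7 * 0.03204
Vout = 0.787 mV

0.787 mV


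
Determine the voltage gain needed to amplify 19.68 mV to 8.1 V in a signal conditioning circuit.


Gain = Vout / Vin (converting to same units).
G = 8.1 V / 19.68 mV
G = 8100.0 mV / 19.68 mV
G = 411.59

411.59


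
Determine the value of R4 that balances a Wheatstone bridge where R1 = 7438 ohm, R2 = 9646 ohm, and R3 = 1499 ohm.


At balance: R1*R4 = R2*R3, so R4 = R2*R3/R1.
R4 = 9646 * 1499 / 7438
R4 = 14459354 / 7438
R4 = 1943.98 ohm

1943.98 ohm
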